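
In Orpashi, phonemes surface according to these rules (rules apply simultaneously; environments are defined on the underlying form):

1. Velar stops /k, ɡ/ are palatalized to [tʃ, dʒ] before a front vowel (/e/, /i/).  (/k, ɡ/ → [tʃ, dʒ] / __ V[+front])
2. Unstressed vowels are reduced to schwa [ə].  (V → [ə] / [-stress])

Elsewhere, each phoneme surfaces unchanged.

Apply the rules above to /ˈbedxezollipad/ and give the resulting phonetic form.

/e/ (between /b/ and /d/) fails the environment for rule 2, so it stays [e].
/e/ — between /x/ and /z/, in an unstressed syllable — surfaces as [ə] (rule 2).
/o/ (between /z/ and /l/) occurs in an unstressed syllable → [ə] by rule 2.
Rule 2 applies to /i/ (between /l/ and /p/: in an unstressed syllable) → [ə].
/a/ meets the environment for rule 2 (in an unstressed syllable) → [ə].

[ˈbedxəzəlləpəd]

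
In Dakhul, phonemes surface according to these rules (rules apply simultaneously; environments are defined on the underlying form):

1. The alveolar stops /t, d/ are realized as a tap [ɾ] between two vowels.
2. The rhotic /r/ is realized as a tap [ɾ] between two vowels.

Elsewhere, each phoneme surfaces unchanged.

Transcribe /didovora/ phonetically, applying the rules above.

[diɾovoɾa]

/d/ (word-initial) is in the target of rule 1 but the environment (between two vowels) is not met → [d].
/d/ meets the environment for rule 1 (between two vowels) → [ɾ].
/r/ — between /o/ and /a/, between two vowels — surfaces as [ɾ] (rule 2).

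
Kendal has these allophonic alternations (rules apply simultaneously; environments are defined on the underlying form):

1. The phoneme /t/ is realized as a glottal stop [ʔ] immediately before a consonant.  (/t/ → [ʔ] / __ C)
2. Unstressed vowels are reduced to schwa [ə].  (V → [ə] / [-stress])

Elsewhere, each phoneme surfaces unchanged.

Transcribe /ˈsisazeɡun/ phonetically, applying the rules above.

/s/ — not in any rule's target class → [s].
/i/ (between /s/ and /s/) is in the target of rule 2 but the environment (in an unstressed syllable) is not met → [i].
/s/ — not in any rule's target class → [s].
/a/ meets the environment for rule 2 (in an unstressed syllable) → [ə].
/z/ stays [z].
/e/ meets the environment for rule 2 (in an unstressed syllable) → [ə].
/ɡ/ stays [ɡ].
/u/ (between /ɡ/ and /n/) occurs in an unstressed syllable → [ə] by rule 2.
/n/ — not in any rule's target class → [n].

[ˈsisəzəɡən]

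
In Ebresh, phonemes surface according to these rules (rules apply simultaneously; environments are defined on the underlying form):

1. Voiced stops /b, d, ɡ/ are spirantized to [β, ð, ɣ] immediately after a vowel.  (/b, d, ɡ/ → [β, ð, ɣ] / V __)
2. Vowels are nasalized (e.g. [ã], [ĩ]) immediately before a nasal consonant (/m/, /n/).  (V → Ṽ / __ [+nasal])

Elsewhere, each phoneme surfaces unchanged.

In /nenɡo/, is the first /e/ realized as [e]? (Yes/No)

No

/e/ (between /n/ and /n/): before a nasal consonant, so rule 2 applies → [ẽ].
The actual realization is [ẽ], not [e].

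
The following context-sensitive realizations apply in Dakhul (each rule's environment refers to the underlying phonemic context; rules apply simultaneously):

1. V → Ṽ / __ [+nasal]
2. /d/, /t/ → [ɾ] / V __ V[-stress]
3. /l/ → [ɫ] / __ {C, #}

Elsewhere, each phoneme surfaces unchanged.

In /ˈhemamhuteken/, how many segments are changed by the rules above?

4

Segments that undergo a rule: /e/ → [ẽ] (rule 1); /a/ → [ã] (rule 1); /t/ → [ɾ] (rule 2); /e/ → [ẽ] (rule 1).
All other segments surface unchanged.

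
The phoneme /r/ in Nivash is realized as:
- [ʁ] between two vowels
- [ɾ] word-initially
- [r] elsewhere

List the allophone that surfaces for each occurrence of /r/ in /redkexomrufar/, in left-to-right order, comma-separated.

[ɾ], [r], [r]

Occurrence 1 (position 1): word-initially → [ɾ].
Occurrence 2 (position 9): no conditioning environment matches → elsewhere allophone [r].
Occurrence 3 (position 13): no conditioning environment matches → elsewhere allophone [r].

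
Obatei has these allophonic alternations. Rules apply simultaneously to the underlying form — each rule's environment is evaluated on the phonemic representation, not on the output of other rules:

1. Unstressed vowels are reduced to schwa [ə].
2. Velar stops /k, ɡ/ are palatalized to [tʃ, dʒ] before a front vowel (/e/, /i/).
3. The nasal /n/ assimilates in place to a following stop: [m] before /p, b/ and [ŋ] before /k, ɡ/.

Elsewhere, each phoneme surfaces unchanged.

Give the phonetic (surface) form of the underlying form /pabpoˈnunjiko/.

/p/ (word-initial) is unaffected → [p].
Rule 1 applies to /a/ (between /p/ and /b/: in an unstressed syllable) → [ə].
/b/ stays [b].
/p/ (between /b/ and /o/): no rule targets it → [p].
/o/ meets the environment for rule 1 (in an unstressed syllable) → [ə].
/n/ (between /o/ and /u/): rule 3 targets it, but not before a labial or velar stop → unchanged [n].
/u/ (between /n/ and /n/): rule 1 targets it, but not in an unstressed syllable → unchanged [u].
/n/ (between /u/ and /j/) fails the environment for rule 3, so it stays [n].
/j/ (between /n/ and /i/) is unaffected → [j].
/i/ (between /j/ and /k/) occurs in an unstressed syllable → [ə] by rule 1.
/k/ — between /i/ and /o/; rule 2 does not apply here → [k].
Rule 1 applies to /o/ (word-final: in an unstressed syllable) → [ə].

[pəbpəˈnunjəkə]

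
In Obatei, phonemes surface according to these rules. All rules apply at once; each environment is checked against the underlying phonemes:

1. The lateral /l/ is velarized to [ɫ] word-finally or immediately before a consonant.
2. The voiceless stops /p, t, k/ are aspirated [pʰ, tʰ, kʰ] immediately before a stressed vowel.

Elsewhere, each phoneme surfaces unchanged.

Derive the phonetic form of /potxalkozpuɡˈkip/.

[potxaɫkozpuɡˈkʰip]

/p/ — word-initial; rule 2 does not apply here → [p].
/o/ — not in any rule's target class → [o].
/t/ (between /o/ and /x/) fails the environment for rule 2, so it stays [t].
/x/ — not in any rule's target class → [x].
/a/ (between /x/ and /l/): no rule targets it → [a].
/l/ (between /a/ and /k/) occurs word-finally or immediately before a consonant → [ɫ] by rule 1.
/k/ (between /l/ and /o/) fails the environment for rule 2, so it stays [k].
/o/ (between /k/ and /z/) is unaffected → [o].
/z/ stays [z].
/p/ (between /z/ and /u/) fails the environment for rule 2, so it stays [p].
/u/ — not in any rule's target class → [u].
/ɡ/ (between /u/ and /k/) is unaffected → [ɡ].
/k/ (between /ɡ/ and /i/): immediately before a stressed vowel, so rule 2 applies → [kʰ].
/i/ (between /k/ and /p/) is unaffected → [i].
/p/ — word-final; rule 2 does not apply here → [p].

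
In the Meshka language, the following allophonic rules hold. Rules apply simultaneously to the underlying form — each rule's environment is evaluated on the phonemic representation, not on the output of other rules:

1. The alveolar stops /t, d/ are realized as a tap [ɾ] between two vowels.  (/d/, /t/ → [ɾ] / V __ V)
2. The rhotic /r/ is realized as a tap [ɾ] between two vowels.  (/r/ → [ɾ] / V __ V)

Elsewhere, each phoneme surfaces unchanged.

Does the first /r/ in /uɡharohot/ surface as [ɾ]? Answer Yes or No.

Yes

/r/ — between /a/ and /o/, between two vowels — surfaces as [ɾ] (rule 2).
The actual realization is [ɾ], which matches [ɾ].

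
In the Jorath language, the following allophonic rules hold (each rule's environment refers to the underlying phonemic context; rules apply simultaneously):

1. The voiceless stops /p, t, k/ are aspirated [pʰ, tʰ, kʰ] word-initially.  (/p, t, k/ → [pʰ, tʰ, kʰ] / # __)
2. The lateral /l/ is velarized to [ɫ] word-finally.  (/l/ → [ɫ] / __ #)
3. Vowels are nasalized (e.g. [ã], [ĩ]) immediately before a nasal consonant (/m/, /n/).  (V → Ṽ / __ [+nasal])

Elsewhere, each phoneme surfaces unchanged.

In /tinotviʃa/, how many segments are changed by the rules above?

Segments that undergo a rule: /t/ → [tʰ] (rule 1); /i/ → [ĩ] (rule 3).
All other segments surface unchanged.

2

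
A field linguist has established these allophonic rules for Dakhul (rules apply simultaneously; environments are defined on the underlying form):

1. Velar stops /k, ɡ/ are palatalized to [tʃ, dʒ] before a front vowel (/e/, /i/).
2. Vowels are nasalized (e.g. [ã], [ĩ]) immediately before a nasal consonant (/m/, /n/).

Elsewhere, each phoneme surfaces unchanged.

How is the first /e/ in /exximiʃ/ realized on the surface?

/e/ (word-initial): rule 2 targets it, but not before a nasal consonant → unchanged [e].

[e]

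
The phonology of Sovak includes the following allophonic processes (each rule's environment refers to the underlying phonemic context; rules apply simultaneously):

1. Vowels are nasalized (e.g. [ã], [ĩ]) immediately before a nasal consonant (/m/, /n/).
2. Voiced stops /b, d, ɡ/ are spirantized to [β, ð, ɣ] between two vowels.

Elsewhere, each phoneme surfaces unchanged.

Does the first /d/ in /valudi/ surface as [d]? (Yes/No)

No

/d/ meets the environment for rule 2 (between two vowels) → [ð].
The actual realization is [ð], not [d].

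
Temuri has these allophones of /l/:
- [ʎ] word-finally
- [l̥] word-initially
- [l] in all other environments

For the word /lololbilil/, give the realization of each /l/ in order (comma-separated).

[l̥], [l], [l], [l], [ʎ]

Occurrence 1 (position 1): word-initially → [l̥].
Occurrence 2 (position 3): no conditioning environment matches → elsewhere allophone [l].
Occurrence 3 (position 5): no conditioning environment matches → elsewhere allophone [l].
Occurrence 4 (position 8): no conditioning environment matches → elsewhere allophone [l].
Occurrence 5 (position 10): word-finally → [ʎ].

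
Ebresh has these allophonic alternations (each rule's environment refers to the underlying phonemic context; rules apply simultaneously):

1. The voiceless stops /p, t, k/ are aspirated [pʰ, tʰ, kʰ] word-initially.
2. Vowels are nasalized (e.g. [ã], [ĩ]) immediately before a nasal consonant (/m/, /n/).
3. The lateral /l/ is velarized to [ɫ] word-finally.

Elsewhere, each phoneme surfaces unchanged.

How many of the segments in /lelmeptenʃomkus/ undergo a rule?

Segments that undergo a rule: /e/ → [ẽ] (rule 2); /o/ → [õ] (rule 2).
All other segments surface unchanged.

2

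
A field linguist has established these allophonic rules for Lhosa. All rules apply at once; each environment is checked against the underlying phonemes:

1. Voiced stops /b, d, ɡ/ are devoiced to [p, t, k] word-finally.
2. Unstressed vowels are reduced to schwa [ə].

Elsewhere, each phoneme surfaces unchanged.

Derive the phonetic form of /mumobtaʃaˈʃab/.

[məməbtəʃəˈʃap]

/m/ — not in any rule's target class → [m].
/u/ meets the environment for rule 2 (in an unstressed syllable) → [ə].
/m/ stays [m].
/o/ (between /m/ and /b/) occurs in an unstressed syllable → [ə] by rule 2.
/b/ (between /o/ and /t/) is in the target of rule 1 but the environment (word-finally) is not met → [b].
/t/ (between /b/ and /a/) is unaffected → [t].
/a/ (between /t/ and /ʃ/): in an unstressed syllable, so rule 2 applies → [ə].
/ʃ/ (between /a/ and /a/): no rule targets it → [ʃ].
/a/ (between /ʃ/ and /ʃ/): in an unstressed syllable, so rule 2 applies → [ə].
/ʃ/ (between /a/ and /a/) is unaffected → [ʃ].
/a/ (between /ʃ/ and /b/) is in the target of rule 2 but the environment (in an unstressed syllable) is not met → [a].
/b/ (word-final): word-finally, so rule 1 applies → [p].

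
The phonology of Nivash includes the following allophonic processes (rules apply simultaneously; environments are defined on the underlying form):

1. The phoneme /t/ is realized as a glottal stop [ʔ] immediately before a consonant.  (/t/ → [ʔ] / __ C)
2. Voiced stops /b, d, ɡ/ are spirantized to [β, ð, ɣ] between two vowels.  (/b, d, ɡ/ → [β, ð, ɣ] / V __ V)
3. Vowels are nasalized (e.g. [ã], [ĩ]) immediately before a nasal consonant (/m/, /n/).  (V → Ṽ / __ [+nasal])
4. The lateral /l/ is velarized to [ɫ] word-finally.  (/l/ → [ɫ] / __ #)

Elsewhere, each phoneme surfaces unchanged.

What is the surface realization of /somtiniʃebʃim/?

/s/ (word-initial) is unaffected → [s].
Rule 3 applies to /o/ (between /s/ and /m/: before a nasal consonant) → [õ].
/m/ (between /o/ and /t/): no rule targets it → [m].
/t/ (between /m/ and /i/): rule 1 targets it, but not immediately before a consonant → unchanged [t].
Rule 3 applies to /i/ (between /t/ and /n/: before a nasal consonant) → [ĩ].
/n/ (between /i/ and /i/) is unaffected → [n].
/i/ (between /n/ and /ʃ/): rule 3 targets it, but not before a nasal consonant → unchanged [i].
/ʃ/ — not in any rule's target class → [ʃ].
/e/ (between /ʃ/ and /b/) is in the target of rule 3 but the environment (before a nasal consonant) is not met → [e].
/b/ (between /e/ and /ʃ/) fails the environment for rule 2, so it stays [b].
/ʃ/ stays [ʃ].
/i/ (between /ʃ/ and /m/): before a nasal consonant, so rule 3 applies → [ĩ].
/m/ (word-final) is unaffected → [m].

[sõmtĩniʃebʃĩm]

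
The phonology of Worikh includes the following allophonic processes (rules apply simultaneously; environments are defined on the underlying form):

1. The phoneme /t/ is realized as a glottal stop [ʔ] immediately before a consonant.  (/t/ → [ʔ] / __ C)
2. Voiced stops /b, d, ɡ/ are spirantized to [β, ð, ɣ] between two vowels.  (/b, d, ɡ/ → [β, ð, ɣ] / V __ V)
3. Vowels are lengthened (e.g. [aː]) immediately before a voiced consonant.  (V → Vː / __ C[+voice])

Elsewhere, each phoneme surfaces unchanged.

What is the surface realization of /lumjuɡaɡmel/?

/l/ (word-initial) is unaffected → [l].
/u/ (between /l/ and /m/): before a voiced consonant, so rule 3 applies → [uː].
/m/ (between /u/ and /j/): no rule targets it → [m].
/j/ — not in any rule's target class → [j].
/u/ meets the environment for rule 3 (before a voiced consonant) → [uː].
/ɡ/ — between /u/ and /a/, between two vowels — surfaces as [ɣ] (rule 2).
Rule 3 applies to /a/ (between /ɡ/ and /ɡ/: before a voiced consonant) → [aː].
/ɡ/ — between /a/ and /m/; rule 2 does not apply here → [ɡ].
/m/ — not in any rule's target class → [m].
/e/ — between /m/ and /l/, before a voiced consonant — surfaces as [eː] (rule 3).
/l/ — not in any rule's target class → [l].

[luːmjuːɣaːɡmeːl]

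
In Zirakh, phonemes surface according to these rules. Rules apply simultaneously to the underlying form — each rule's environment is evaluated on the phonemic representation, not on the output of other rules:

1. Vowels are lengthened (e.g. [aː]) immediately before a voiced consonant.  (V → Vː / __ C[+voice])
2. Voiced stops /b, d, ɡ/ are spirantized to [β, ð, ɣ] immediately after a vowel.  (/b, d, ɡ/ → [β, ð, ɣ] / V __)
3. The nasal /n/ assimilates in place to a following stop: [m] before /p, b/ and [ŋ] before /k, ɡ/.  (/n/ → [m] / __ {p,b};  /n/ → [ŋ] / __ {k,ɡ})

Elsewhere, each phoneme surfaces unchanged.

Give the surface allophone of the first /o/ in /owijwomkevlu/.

[oː]

/o/ — word-initial, before a voiced consonant — surfaces as [oː] (rule 1).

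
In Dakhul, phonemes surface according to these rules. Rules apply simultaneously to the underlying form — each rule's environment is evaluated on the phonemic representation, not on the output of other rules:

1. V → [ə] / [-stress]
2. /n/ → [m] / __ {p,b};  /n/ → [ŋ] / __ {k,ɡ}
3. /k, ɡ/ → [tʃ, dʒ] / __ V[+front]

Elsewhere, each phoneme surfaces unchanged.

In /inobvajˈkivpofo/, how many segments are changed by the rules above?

Segments that undergo a rule: /i/ → [ə] (rule 1); /o/ → [ə] (rule 1); /a/ → [ə] (rule 1); /k/ → [tʃ] (rule 3); /o/ → [ə] (rule 1); /o/ → [ə] (rule 1).
All other segments surface unchanged.

6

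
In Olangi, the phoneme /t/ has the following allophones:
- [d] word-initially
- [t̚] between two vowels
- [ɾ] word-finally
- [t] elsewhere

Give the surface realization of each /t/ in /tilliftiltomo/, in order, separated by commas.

[d], [t], [t]

Occurrence 1 (position 1): word-initially → [d].
Occurrence 2 (position 7): no conditioning environment matches → elsewhere allophone [t].
Occurrence 3 (position 10): no conditioning environment matches → elsewhere allophone [t].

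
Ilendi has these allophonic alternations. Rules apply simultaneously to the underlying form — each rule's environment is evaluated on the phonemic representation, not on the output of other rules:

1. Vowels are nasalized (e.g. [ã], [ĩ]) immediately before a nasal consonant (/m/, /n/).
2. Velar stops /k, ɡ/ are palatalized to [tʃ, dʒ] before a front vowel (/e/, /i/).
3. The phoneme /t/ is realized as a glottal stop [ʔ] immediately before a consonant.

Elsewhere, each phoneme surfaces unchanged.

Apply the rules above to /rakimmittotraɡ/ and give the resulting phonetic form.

/r/ stays [r].
/a/ — between /r/ and /k/; rule 1 does not apply here → [a].
/k/ — between /a/ and /i/, before a front vowel — surfaces as [tʃ] (rule 2).
Rule 1 applies to /i/ (between /k/ and /m/: before a nasal consonant) → [ĩ].
/m/ stays [m].
/m/ stays [m].
/i/ (between /m/ and /t/) is in the target of rule 1 but the environment (before a nasal consonant) is not met → [i].
/t/ (between /i/ and /t/): immediately before a consonant, so rule 3 applies → [ʔ].
/t/ — between /t/ and /o/; rule 3 does not apply here → [t].
/o/ (between /t/ and /t/): rule 1 targets it, but not before a nasal consonant → unchanged [o].
/t/ (between /o/ and /r/) occurs immediately before a consonant → [ʔ] by rule 3.
/r/ (between /t/ and /a/): no rule targets it → [r].
/a/ (between /r/ and /ɡ/): rule 1 targets it, but not before a nasal consonant → unchanged [a].
/ɡ/ (word-final) is in the target of rule 2 but the environment (before a front vowel) is not met → [ɡ].

[ratʃĩmmiʔtoʔraɡ]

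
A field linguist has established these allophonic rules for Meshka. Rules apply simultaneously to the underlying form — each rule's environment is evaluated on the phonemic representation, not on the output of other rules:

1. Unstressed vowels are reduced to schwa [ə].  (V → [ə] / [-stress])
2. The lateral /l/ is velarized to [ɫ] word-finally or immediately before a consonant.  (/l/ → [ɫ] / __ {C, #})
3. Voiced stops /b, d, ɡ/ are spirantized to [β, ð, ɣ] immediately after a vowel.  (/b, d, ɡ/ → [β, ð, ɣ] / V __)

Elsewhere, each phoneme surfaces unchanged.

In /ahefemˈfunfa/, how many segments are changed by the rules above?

Segments that undergo a rule: /a/ → [ə] (rule 1); /e/ → [ə] (rule 1); /e/ → [ə] (rule 1); /a/ → [ə] (rule 1).
All other segments surface unchanged.

4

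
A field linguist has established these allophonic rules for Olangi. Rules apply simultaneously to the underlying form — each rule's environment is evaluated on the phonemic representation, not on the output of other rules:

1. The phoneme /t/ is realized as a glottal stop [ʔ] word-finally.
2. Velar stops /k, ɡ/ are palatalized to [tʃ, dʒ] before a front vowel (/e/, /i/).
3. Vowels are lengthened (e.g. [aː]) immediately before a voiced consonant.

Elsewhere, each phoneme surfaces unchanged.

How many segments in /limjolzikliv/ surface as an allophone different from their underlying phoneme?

3

Segments that undergo a rule: /i/ → [iː] (rule 3); /o/ → [oː] (rule 3); /i/ → [iː] (rule 3).
All other segments surface unchanged.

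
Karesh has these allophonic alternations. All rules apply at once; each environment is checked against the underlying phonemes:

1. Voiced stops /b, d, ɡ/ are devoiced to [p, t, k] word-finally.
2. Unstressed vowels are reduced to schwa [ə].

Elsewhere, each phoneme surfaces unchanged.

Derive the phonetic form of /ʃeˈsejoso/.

[ʃəˈsejəsə]

/ʃ/ stays [ʃ].
/e/ (between /ʃ/ and /s/): in an unstressed syllable, so rule 2 applies → [ə].
/s/ (between /e/ and /e/) is unaffected → [s].
/e/ — between /s/ and /j/; rule 2 does not apply here → [e].
/j/ stays [j].
/o/ (between /j/ and /s/): in an unstressed syllable, so rule 2 applies → [ə].
/s/ (between /o/ and /o/): no rule targets it → [s].
/o/ — word-final, in an unstressed syllable — surfaces as [ə] (rule 2).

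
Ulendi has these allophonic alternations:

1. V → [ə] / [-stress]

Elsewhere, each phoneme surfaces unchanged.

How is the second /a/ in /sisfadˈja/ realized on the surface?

[a]

/a/ — word-final; rule 1 does not apply here → [a].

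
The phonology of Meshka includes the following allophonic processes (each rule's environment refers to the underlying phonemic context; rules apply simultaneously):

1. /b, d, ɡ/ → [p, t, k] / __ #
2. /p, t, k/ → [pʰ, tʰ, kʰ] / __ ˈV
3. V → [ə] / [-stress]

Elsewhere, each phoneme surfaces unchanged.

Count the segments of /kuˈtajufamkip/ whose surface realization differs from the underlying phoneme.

Segments that undergo a rule: /u/ → [ə] (rule 3); /t/ → [tʰ] (rule 2); /u/ → [ə] (rule 3); /a/ → [ə] (rule 3); /i/ → [ə] (rule 3).
All other segments surface unchanged.

5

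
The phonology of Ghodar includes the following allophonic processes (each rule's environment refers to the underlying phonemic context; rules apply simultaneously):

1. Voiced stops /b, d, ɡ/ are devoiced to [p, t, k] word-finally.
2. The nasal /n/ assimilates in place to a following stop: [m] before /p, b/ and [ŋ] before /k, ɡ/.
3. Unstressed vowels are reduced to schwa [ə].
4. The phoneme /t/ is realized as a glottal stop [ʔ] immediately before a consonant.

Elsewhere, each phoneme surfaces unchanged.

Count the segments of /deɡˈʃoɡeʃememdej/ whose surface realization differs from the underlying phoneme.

5

Segments that undergo a rule: /e/ → [ə] (rule 3); /e/ → [ə] (rule 3); /e/ → [ə] (rule 3); /e/ → [ə] (rule 3); /e/ → [ə] (rule 3).
All other segments surface unchanged.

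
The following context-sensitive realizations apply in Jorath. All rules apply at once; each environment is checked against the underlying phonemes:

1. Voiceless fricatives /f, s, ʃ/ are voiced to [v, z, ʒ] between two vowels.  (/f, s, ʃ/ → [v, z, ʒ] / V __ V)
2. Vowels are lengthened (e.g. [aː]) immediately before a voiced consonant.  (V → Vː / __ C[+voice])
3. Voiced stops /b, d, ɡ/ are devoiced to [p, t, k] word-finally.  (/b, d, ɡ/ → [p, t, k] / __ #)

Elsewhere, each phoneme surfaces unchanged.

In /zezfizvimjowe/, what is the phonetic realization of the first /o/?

/o/ — between /j/ and /w/, before a voiced consonant — surfaces as [oː] (rule 2).

[oː]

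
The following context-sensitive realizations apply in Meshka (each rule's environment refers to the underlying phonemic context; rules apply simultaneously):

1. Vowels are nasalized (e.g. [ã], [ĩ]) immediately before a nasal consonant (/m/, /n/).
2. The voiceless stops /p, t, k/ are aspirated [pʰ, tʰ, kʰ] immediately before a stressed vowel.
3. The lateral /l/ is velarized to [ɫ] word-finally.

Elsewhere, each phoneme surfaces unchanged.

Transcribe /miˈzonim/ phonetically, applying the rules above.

/m/ stays [m].
/i/ (between /m/ and /z/) is in the target of rule 1 but the environment (before a nasal consonant) is not met → [i].
/z/ (between /i/ and /o/): no rule targets it → [z].
/o/ — between /z/ and /n/, before a nasal consonant — surfaces as [õ] (rule 1).
/n/ stays [n].
/i/ (between /n/ and /m/): before a nasal consonant, so rule 1 applies → [ĩ].
/m/ — not in any rule's target class → [m].

[miˈzõnĩm]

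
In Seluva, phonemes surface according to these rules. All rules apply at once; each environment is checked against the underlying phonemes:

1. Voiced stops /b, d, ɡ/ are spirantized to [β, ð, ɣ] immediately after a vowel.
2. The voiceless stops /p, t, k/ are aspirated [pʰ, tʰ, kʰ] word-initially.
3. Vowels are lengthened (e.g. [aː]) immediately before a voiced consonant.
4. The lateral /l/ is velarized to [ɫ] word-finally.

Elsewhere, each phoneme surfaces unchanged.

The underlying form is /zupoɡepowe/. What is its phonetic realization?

[zupoːɣepoːwe]

/u/ (between /z/ and /p/): rule 3 targets it, but not before a voiced consonant → unchanged [u].
/p/ (between /u/ and /o/) fails the environment for rule 2, so it stays [p].
/o/ — between /p/ and /ɡ/, before a voiced consonant — surfaces as [oː] (rule 3).
/ɡ/ (between /o/ and /e/) occurs immediately after a vowel → [ɣ] by rule 1.
/e/ (between /ɡ/ and /p/): rule 3 targets it, but not before a voiced consonant → unchanged [e].
/p/ (between /e/ and /o/) is in the target of rule 2 but the environment (word-initially) is not met → [p].
/o/ (between /p/ and /w/): before a voiced consonant, so rule 3 applies → [oː].
/e/ (word-final) is in the target of rule 3 but the environment (before a voiced consonant) is not met → [e].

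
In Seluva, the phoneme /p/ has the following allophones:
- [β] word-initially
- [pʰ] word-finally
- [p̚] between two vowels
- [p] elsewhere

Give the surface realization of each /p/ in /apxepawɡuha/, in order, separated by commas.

[p], [p̚]

Occurrence 1 (position 2): no conditioning environment matches → elsewhere allophone [p].
Occurrence 2 (position 5): between two vowels → [p̚].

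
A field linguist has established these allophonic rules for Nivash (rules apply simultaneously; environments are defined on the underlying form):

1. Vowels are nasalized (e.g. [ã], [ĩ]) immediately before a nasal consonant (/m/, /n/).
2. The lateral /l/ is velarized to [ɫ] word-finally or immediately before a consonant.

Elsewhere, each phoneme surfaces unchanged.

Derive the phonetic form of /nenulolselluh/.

[nẽnuloɫseɫluh]

/n/ (word-initial): no rule targets it → [n].
/e/ meets the environment for rule 1 (before a nasal consonant) → [ẽ].
/n/ — not in any rule's target class → [n].
/u/ — between /n/ and /l/; rule 1 does not apply here → [u].
/l/ (between /u/ and /o/): rule 2 targets it, but not word-finally or immediately before a consonant → unchanged [l].
/o/ (between /l/ and /l/) is in the target of rule 1 but the environment (before a nasal consonant) is not met → [o].
/l/ (between /o/ and /s/) occurs word-finally or immediately before a consonant → [ɫ] by rule 2.
/s/ stays [s].
/e/ — between /s/ and /l/; rule 1 does not apply here → [e].
/l/ (between /e/ and /l/): word-finally or immediately before a consonant, so rule 2 applies → [ɫ].
/l/ (between /l/ and /u/) is in the target of rule 2 but the environment (word-finally or immediately before a consonant) is not met → [l].
/u/ (between /l/ and /h/) is in the target of rule 1 but the environment (before a nasal consonant) is not met → [u].
/h/ — not in any rule's target class → [h].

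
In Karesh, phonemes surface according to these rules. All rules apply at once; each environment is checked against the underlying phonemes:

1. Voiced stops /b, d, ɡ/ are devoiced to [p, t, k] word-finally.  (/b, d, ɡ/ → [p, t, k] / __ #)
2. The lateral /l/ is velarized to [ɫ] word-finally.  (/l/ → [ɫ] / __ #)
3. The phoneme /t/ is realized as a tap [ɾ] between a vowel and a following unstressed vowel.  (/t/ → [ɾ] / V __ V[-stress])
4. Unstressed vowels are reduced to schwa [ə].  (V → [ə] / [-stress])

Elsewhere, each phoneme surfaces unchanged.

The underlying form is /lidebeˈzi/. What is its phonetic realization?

[lədəbəˈzi]

/l/ — word-initial; rule 2 does not apply here → [l].
Rule 4 applies to /i/ (between /l/ and /d/: in an unstressed syllable) → [ə].
/d/ (between /i/ and /e/): rule 1 targets it, but not word-finally → unchanged [d].
/e/ (between /d/ and /b/): in an unstressed syllable, so rule 4 applies → [ə].
/b/ (between /e/ and /e/) is in the target of rule 1 but the environment (word-finally) is not met → [b].
/e/ (between /b/ and /z/): in an unstressed syllable, so rule 4 applies → [ə].
/i/ (word-final) fails the environment for rule 4, so it stays [i].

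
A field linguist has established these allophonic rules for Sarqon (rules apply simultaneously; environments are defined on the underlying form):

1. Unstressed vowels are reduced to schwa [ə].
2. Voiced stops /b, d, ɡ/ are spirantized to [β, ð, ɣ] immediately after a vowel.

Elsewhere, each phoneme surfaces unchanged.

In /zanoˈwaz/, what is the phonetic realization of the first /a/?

[ə]

/a/ — between /z/ and /n/, in an unstressed syllable — surfaces as [ə] (rule 1).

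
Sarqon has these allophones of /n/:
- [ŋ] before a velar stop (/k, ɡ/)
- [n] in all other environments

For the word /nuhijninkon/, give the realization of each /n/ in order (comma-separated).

[n], [n], [ŋ], [n]

Occurrence 1 (position 1): no conditioning environment matches → elsewhere allophone [n].
Occurrence 2 (position 6): no conditioning environment matches → elsewhere allophone [n].
Occurrence 3 (position 8): before a velar stop → [ŋ].
Occurrence 4 (position 11): no conditioning environment matches → elsewhere allophone [n].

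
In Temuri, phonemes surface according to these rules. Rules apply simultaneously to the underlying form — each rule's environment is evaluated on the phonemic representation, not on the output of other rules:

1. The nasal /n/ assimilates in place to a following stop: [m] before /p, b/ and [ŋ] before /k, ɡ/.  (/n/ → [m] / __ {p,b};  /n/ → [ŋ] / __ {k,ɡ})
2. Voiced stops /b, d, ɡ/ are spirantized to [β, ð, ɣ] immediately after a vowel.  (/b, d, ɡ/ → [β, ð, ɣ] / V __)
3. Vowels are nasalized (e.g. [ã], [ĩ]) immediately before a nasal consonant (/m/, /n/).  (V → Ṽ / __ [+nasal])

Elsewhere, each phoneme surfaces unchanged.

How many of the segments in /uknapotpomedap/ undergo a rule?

2

Segments that undergo a rule: /o/ → [õ] (rule 3); /d/ → [ð] (rule 2).
All other segments surface unchanged.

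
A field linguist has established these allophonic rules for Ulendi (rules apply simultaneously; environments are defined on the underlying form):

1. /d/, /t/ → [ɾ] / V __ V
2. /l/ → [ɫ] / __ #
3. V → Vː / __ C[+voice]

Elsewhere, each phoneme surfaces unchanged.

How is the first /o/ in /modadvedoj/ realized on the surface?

[oː]

/o/ (between /m/ and /d/) occurs before a voiced consonant → [oː] by rule 3.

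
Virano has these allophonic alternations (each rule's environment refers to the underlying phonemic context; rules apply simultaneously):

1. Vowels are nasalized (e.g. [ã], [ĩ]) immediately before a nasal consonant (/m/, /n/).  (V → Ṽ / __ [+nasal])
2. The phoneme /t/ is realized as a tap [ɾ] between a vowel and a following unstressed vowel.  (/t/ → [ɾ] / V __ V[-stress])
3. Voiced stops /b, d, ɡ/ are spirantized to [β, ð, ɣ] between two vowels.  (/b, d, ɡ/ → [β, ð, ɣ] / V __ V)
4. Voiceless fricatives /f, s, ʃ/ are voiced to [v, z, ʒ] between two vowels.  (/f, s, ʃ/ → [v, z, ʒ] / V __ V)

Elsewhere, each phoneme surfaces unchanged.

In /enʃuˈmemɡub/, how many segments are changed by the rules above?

3

Segments that undergo a rule: /e/ → [ẽ] (rule 1); /u/ → [ũ] (rule 1); /e/ → [ẽ] (rule 1).
All other segments surface unchanged.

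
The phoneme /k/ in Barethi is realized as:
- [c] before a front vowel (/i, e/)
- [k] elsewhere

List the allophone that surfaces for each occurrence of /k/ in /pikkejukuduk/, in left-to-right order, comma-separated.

[k], [c], [k], [k]

Occurrence 1 (position 3): no conditioning environment matches → elsewhere allophone [k].
Occurrence 2 (position 4): before a front vowel → [c].
Occurrence 3 (position 8): no conditioning environment matches → elsewhere allophone [k].
Occurrence 4 (position 12): no conditioning environment matches → elsewhere allophone [k].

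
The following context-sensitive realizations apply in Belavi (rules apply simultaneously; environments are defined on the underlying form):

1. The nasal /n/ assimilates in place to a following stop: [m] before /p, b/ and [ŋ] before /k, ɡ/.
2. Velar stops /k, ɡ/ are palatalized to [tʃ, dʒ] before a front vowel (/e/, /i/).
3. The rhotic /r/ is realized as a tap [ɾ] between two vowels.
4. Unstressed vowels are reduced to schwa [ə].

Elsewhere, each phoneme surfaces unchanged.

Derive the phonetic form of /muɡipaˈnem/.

[mədʒəpəˈnem]

/m/ stays [m].
/u/ (between /m/ and /ɡ/) occurs in an unstressed syllable → [ə] by rule 4.
/ɡ/ (between /u/ and /i/): before a front vowel, so rule 2 applies → [dʒ].
/i/ — between /ɡ/ and /p/, in an unstressed syllable — surfaces as [ə] (rule 4).
/p/ stays [p].
Rule 4 applies to /a/ (between /p/ and /n/: in an unstressed syllable) → [ə].
/n/ (between /a/ and /e/) is in the target of rule 1 but the environment (before a labial or velar stop) is not met → [n].
/e/ (between /n/ and /m/) fails the environment for rule 4, so it stays [e].
/m/ (word-final) is unaffected → [m].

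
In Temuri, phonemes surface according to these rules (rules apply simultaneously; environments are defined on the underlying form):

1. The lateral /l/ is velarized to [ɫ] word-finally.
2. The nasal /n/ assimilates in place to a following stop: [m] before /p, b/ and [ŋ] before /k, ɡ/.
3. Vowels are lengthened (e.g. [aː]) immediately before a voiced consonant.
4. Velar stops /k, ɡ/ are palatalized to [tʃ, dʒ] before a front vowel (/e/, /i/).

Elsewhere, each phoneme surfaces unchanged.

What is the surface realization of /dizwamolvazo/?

[diːzwaːmoːlvaːzo]

/d/ (word-initial) is unaffected → [d].
/i/ meets the environment for rule 3 (before a voiced consonant) → [iː].
/z/ — not in any rule's target class → [z].
/w/ (between /z/ and /a/) is unaffected → [w].
/a/ meets the environment for rule 3 (before a voiced consonant) → [aː].
/m/ (between /a/ and /o/): no rule targets it → [m].
/o/ meets the environment for rule 3 (before a voiced consonant) → [oː].
/l/ (between /o/ and /v/): rule 1 targets it, but not word-finally → unchanged [l].
/v/ (between /l/ and /a/): no rule targets it → [v].
Rule 3 applies to /a/ (between /v/ and /z/: before a voiced consonant) → [aː].
/z/ stays [z].
/o/ (word-final) fails the environment for rule 3, so it stays [o].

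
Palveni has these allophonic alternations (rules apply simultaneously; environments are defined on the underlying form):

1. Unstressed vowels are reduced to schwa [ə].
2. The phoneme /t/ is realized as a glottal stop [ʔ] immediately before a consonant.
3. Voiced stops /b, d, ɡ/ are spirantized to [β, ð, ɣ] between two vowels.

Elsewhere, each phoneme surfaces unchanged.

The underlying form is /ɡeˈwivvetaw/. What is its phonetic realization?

[ɡəˈwivvətəw]

/ɡ/ (word-initial) fails the environment for rule 3, so it stays [ɡ].
Rule 1 applies to /e/ (between /ɡ/ and /w/: in an unstressed syllable) → [ə].
/w/ (between /e/ and /i/) is unaffected → [w].
/i/ (between /w/ and /v/) fails the environment for rule 1, so it stays [i].
/v/ (between /i/ and /v/) is unaffected → [v].
/v/ (between /v/ and /e/) is unaffected → [v].
/e/ (between /v/ and /t/): in an unstressed syllable, so rule 1 applies → [ə].
/t/ (between /e/ and /a/) is in the target of rule 2 but the environment (immediately before a consonant) is not met → [t].
Rule 1 applies to /a/ (between /t/ and /w/: in an unstressed syllable) → [ə].
/w/ — not in any rule's target class → [w].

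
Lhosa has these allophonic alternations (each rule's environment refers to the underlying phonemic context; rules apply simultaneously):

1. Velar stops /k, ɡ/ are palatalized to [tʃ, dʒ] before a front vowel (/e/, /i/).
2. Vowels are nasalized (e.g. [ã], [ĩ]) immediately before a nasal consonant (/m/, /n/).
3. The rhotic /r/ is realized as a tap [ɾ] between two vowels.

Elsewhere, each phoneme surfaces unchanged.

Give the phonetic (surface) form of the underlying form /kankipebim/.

/k/ (word-initial): rule 1 targets it, but not before a front vowel → unchanged [k].
/a/ (between /k/ and /n/) occurs before a nasal consonant → [ã] by rule 2.
/n/ stays [n].
Rule 1 applies to /k/ (between /n/ and /i/: before a front vowel) → [tʃ].
/i/ (between /k/ and /p/) fails the environment for rule 2, so it stays [i].
/p/ (between /i/ and /e/) is unaffected → [p].
/e/ (between /p/ and /b/): rule 2 targets it, but not before a nasal consonant → unchanged [e].
/b/ — not in any rule's target class → [b].
/i/ meets the environment for rule 2 (before a nasal consonant) → [ĩ].
/m/ stays [m].

[kãntʃipebĩm]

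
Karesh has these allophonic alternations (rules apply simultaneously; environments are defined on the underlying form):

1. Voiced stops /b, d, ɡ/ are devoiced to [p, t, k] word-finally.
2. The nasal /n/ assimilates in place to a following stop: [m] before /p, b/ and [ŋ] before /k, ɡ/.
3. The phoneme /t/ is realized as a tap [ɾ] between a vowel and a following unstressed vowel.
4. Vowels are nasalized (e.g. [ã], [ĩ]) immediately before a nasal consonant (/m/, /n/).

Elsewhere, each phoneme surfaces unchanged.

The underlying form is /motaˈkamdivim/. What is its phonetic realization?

/m/ — not in any rule's target class → [m].
/o/ — between /m/ and /t/; rule 4 does not apply here → [o].
Rule 3 applies to /t/ (between /o/ and /a/: between a vowel and a following unstressed vowel) → [ɾ].
/a/ (between /t/ and /k/): rule 4 targets it, but not before a nasal consonant → unchanged [a].
/k/ stays [k].
/a/ — between /k/ and /m/, before a nasal consonant — surfaces as [ã] (rule 4).
/m/ — not in any rule's target class → [m].
/d/ (between /m/ and /i/): rule 1 targets it, but not word-finally → unchanged [d].
/i/ (between /d/ and /v/): rule 4 targets it, but not before a nasal consonant → unchanged [i].
/v/ (between /i/ and /i/) is unaffected → [v].
/i/ meets the environment for rule 4 (before a nasal consonant) → [ĩ].
/m/ (word-final) is unaffected → [m].

[moɾaˈkãmdivĩm]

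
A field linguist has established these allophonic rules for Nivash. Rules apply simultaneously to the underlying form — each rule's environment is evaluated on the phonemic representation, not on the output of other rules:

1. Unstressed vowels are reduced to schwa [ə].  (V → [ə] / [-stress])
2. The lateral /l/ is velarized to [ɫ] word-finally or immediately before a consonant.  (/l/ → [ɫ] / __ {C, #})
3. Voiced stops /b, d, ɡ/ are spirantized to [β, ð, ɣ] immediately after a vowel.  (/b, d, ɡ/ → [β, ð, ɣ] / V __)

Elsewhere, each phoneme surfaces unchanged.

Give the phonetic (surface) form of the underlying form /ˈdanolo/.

/d/ (word-initial) is in the target of rule 3 but the environment (immediately after a vowel) is not met → [d].
/a/ — between /d/ and /n/; rule 1 does not apply here → [a].
/n/ (between /a/ and /o/) is unaffected → [n].
Rule 1 applies to /o/ (between /n/ and /l/: in an unstressed syllable) → [ə].
/l/ — between /o/ and /o/; rule 2 does not apply here → [l].
/o/ (word-final) occurs in an unstressed syllable → [ə] by rule 1.

[ˈdanələ]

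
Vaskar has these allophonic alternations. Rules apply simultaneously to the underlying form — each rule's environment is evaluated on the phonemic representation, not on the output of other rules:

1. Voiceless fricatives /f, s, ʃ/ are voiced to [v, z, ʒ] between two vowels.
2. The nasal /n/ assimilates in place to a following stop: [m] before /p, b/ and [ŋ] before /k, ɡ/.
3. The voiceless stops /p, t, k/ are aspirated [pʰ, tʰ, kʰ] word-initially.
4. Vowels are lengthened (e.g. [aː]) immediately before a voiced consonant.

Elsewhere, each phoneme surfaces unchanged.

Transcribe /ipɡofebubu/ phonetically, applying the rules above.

[ipɡoveːbuːbu]

/i/ (word-initial) fails the environment for rule 4, so it stays [i].
/p/ (between /i/ and /ɡ/) is in the target of rule 3 but the environment (word-initially) is not met → [p].
/ɡ/ (between /p/ and /o/): no rule targets it → [ɡ].
/o/ — between /ɡ/ and /f/; rule 4 does not apply here → [o].
/f/ — between /o/ and /e/, between two vowels — surfaces as [v] (rule 1).
/e/ (between /f/ and /b/) occurs before a voiced consonant → [eː] by rule 4.
/b/ (between /e/ and /u/): no rule targets it → [b].
/u/ (between /b/ and /b/): before a voiced consonant, so rule 4 applies → [uː].
/b/ (between /u/ and /u/): no rule targets it → [b].
/u/ (word-final): rule 4 targets it, but not before a voiced consonant → unchanged [u].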